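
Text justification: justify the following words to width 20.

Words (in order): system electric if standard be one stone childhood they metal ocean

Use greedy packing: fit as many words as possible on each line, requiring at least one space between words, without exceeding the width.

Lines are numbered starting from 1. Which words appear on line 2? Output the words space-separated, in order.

Answer: standard be one

Derivation:
Line 1: ['system', 'electric', 'if'] (min_width=18, slack=2)
Line 2: ['standard', 'be', 'one'] (min_width=15, slack=5)
Line 3: ['stone', 'childhood', 'they'] (min_width=20, slack=0)
Line 4: ['metal', 'ocean'] (min_width=11, slack=9)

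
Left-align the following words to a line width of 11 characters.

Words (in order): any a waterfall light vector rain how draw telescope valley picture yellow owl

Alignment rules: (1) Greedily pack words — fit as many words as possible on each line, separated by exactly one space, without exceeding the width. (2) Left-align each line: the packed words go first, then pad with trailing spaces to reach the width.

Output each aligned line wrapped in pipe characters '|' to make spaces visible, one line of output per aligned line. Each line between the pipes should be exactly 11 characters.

Answer: |any a      |
|waterfall  |
|light      |
|vector rain|
|how draw   |
|telescope  |
|valley     |
|picture    |
|yellow owl |

Derivation:
Line 1: ['any', 'a'] (min_width=5, slack=6)
Line 2: ['waterfall'] (min_width=9, slack=2)
Line 3: ['light'] (min_width=5, slack=6)
Line 4: ['vector', 'rain'] (min_width=11, slack=0)
Line 5: ['how', 'draw'] (min_width=8, slack=3)
Line 6: ['telescope'] (min_width=9, slack=2)
Line 7: ['valley'] (min_width=6, slack=5)
Line 8: ['picture'] (min_width=7, slack=4)
Line 9: ['yellow', 'owl'] (min_width=10, slack=1)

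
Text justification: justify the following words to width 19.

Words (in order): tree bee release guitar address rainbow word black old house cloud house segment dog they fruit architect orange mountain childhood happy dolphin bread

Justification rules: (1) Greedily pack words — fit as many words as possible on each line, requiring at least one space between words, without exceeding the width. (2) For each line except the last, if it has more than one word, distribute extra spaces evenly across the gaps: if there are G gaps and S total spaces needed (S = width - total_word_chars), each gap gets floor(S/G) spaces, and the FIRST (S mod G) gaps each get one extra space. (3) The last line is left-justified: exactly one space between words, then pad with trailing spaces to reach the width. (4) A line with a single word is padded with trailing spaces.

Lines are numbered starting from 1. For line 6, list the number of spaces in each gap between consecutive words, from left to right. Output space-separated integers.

Answer: 10

Derivation:
Line 1: ['tree', 'bee', 'release'] (min_width=16, slack=3)
Line 2: ['guitar', 'address'] (min_width=14, slack=5)
Line 3: ['rainbow', 'word', 'black'] (min_width=18, slack=1)
Line 4: ['old', 'house', 'cloud'] (min_width=15, slack=4)
Line 5: ['house', 'segment', 'dog'] (min_width=17, slack=2)
Line 6: ['they', 'fruit'] (min_width=10, slack=9)
Line 7: ['architect', 'orange'] (min_width=16, slack=3)
Line 8: ['mountain', 'childhood'] (min_width=18, slack=1)
Line 9: ['happy', 'dolphin', 'bread'] (min_width=19, slack=0)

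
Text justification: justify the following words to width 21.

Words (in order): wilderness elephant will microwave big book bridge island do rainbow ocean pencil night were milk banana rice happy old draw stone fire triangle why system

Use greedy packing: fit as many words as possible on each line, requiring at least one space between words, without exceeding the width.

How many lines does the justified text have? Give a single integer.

Line 1: ['wilderness', 'elephant'] (min_width=19, slack=2)
Line 2: ['will', 'microwave', 'big'] (min_width=18, slack=3)
Line 3: ['book', 'bridge', 'island', 'do'] (min_width=21, slack=0)
Line 4: ['rainbow', 'ocean', 'pencil'] (min_width=20, slack=1)
Line 5: ['night', 'were', 'milk'] (min_width=15, slack=6)
Line 6: ['banana', 'rice', 'happy', 'old'] (min_width=21, slack=0)
Line 7: ['draw', 'stone', 'fire'] (min_width=15, slack=6)
Line 8: ['triangle', 'why', 'system'] (min_width=19, slack=2)
Total lines: 8

Answer: 8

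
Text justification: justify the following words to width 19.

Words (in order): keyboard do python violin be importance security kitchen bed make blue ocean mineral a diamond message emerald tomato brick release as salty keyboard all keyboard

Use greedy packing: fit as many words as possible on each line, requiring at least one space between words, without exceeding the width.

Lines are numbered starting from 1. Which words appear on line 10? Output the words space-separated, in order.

Answer: keyboard

Derivation:
Line 1: ['keyboard', 'do', 'python'] (min_width=18, slack=1)
Line 2: ['violin', 'be'] (min_width=9, slack=10)
Line 3: ['importance', 'security'] (min_width=19, slack=0)
Line 4: ['kitchen', 'bed', 'make'] (min_width=16, slack=3)
Line 5: ['blue', 'ocean', 'mineral'] (min_width=18, slack=1)
Line 6: ['a', 'diamond', 'message'] (min_width=17, slack=2)
Line 7: ['emerald', 'tomato'] (min_width=14, slack=5)
Line 8: ['brick', 'release', 'as'] (min_width=16, slack=3)
Line 9: ['salty', 'keyboard', 'all'] (min_width=18, slack=1)
Line 10: ['keyboard'] (min_width=8, slack=11)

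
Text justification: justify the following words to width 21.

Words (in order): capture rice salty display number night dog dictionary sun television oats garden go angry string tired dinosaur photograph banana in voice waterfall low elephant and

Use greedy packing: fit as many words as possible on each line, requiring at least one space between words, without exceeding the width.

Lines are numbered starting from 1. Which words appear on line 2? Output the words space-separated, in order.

Line 1: ['capture', 'rice', 'salty'] (min_width=18, slack=3)
Line 2: ['display', 'number', 'night'] (min_width=20, slack=1)
Line 3: ['dog', 'dictionary', 'sun'] (min_width=18, slack=3)
Line 4: ['television', 'oats'] (min_width=15, slack=6)
Line 5: ['garden', 'go', 'angry'] (min_width=15, slack=6)
Line 6: ['string', 'tired', 'dinosaur'] (min_width=21, slack=0)
Line 7: ['photograph', 'banana', 'in'] (min_width=20, slack=1)
Line 8: ['voice', 'waterfall', 'low'] (min_width=19, slack=2)
Line 9: ['elephant', 'and'] (min_width=12, slack=9)

Answer: display number night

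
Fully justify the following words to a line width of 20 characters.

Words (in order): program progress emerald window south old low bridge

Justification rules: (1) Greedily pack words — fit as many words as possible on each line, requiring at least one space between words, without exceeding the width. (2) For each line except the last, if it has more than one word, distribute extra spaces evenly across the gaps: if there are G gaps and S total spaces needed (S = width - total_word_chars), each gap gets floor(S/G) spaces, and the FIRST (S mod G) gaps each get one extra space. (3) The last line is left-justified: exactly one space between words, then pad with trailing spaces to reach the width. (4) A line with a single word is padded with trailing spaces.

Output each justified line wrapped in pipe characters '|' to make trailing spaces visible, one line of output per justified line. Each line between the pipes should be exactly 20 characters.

Line 1: ['program', 'progress'] (min_width=16, slack=4)
Line 2: ['emerald', 'window', 'south'] (min_width=20, slack=0)
Line 3: ['old', 'low', 'bridge'] (min_width=14, slack=6)

Answer: |program     progress|
|emerald window south|
|old low bridge      |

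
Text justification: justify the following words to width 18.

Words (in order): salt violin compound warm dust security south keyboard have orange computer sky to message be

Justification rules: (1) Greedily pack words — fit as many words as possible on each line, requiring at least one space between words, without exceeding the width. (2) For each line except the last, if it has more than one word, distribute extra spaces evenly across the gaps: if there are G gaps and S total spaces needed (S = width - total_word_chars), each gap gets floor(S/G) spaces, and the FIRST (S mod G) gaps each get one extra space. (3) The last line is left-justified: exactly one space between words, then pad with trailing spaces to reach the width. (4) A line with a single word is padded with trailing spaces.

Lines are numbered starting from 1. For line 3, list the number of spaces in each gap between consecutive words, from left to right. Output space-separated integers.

Answer: 5

Derivation:
Line 1: ['salt', 'violin'] (min_width=11, slack=7)
Line 2: ['compound', 'warm', 'dust'] (min_width=18, slack=0)
Line 3: ['security', 'south'] (min_width=14, slack=4)
Line 4: ['keyboard', 'have'] (min_width=13, slack=5)
Line 5: ['orange', 'computer'] (min_width=15, slack=3)
Line 6: ['sky', 'to', 'message', 'be'] (min_width=17, slack=1)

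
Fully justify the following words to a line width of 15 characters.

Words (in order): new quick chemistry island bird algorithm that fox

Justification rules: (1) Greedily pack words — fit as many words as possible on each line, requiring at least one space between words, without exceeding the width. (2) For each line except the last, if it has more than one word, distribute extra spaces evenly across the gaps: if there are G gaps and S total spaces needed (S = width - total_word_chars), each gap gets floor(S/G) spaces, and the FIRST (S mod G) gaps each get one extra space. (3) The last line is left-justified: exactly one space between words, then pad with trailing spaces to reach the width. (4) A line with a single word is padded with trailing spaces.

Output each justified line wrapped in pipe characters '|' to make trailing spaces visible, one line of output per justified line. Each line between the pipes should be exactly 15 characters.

Answer: |new       quick|
|chemistry      |
|island     bird|
|algorithm  that|
|fox            |

Derivation:
Line 1: ['new', 'quick'] (min_width=9, slack=6)
Line 2: ['chemistry'] (min_width=9, slack=6)
Line 3: ['island', 'bird'] (min_width=11, slack=4)
Line 4: ['algorithm', 'that'] (min_width=14, slack=1)
Line 5: ['fox'] (min_width=3, slack=12)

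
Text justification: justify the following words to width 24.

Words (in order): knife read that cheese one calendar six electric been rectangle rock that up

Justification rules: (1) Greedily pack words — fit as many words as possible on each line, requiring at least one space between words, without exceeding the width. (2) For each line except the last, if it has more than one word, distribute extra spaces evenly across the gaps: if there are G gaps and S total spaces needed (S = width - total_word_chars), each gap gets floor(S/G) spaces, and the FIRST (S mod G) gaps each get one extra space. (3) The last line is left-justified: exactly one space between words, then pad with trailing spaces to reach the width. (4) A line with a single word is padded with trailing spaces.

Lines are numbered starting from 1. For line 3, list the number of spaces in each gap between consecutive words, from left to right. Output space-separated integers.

Answer: 2 1

Derivation:
Line 1: ['knife', 'read', 'that', 'cheese'] (min_width=22, slack=2)
Line 2: ['one', 'calendar', 'six'] (min_width=16, slack=8)
Line 3: ['electric', 'been', 'rectangle'] (min_width=23, slack=1)
Line 4: ['rock', 'that', 'up'] (min_width=12, slack=12)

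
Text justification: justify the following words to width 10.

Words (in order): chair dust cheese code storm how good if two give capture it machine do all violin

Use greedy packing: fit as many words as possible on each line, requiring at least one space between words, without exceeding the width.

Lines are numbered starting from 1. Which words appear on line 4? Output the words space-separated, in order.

Answer: how good

Derivation:
Line 1: ['chair', 'dust'] (min_width=10, slack=0)
Line 2: ['cheese'] (min_width=6, slack=4)
Line 3: ['code', 'storm'] (min_width=10, slack=0)
Line 4: ['how', 'good'] (min_width=8, slack=2)
Line 5: ['if', 'two'] (min_width=6, slack=4)
Line 6: ['give'] (min_width=4, slack=6)
Line 7: ['capture', 'it'] (min_width=10, slack=0)
Line 8: ['machine', 'do'] (min_width=10, slack=0)
Line 9: ['all', 'violin'] (min_width=10, slack=0)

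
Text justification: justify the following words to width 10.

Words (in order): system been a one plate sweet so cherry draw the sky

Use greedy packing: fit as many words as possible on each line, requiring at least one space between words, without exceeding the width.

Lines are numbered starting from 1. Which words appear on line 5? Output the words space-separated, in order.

Line 1: ['system'] (min_width=6, slack=4)
Line 2: ['been', 'a', 'one'] (min_width=10, slack=0)
Line 3: ['plate'] (min_width=5, slack=5)
Line 4: ['sweet', 'so'] (min_width=8, slack=2)
Line 5: ['cherry'] (min_width=6, slack=4)
Line 6: ['draw', 'the'] (min_width=8, slack=2)
Line 7: ['sky'] (min_width=3, slack=7)

Answer: cherry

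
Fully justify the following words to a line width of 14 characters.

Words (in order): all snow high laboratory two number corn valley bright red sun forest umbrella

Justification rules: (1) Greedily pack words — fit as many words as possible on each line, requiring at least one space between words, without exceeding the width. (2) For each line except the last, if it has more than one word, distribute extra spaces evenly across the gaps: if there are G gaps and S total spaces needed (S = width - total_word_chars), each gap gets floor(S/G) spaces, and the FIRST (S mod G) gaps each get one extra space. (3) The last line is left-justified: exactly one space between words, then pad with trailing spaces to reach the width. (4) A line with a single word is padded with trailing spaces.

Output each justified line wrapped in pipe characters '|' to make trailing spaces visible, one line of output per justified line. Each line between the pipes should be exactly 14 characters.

Answer: |all  snow high|
|laboratory two|
|number    corn|
|valley  bright|
|red sun forest|
|umbrella      |

Derivation:
Line 1: ['all', 'snow', 'high'] (min_width=13, slack=1)
Line 2: ['laboratory', 'two'] (min_width=14, slack=0)
Line 3: ['number', 'corn'] (min_width=11, slack=3)
Line 4: ['valley', 'bright'] (min_width=13, slack=1)
Line 5: ['red', 'sun', 'forest'] (min_width=14, slack=0)
Line 6: ['umbrella'] (min_width=8, slack=6)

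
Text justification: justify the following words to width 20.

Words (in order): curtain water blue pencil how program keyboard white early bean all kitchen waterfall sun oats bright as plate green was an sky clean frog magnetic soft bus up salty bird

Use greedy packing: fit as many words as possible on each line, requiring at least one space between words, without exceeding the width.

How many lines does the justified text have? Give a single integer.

Line 1: ['curtain', 'water', 'blue'] (min_width=18, slack=2)
Line 2: ['pencil', 'how', 'program'] (min_width=18, slack=2)
Line 3: ['keyboard', 'white', 'early'] (min_width=20, slack=0)
Line 4: ['bean', 'all', 'kitchen'] (min_width=16, slack=4)
Line 5: ['waterfall', 'sun', 'oats'] (min_width=18, slack=2)
Line 6: ['bright', 'as', 'plate'] (min_width=15, slack=5)
Line 7: ['green', 'was', 'an', 'sky'] (min_width=16, slack=4)
Line 8: ['clean', 'frog', 'magnetic'] (min_width=19, slack=1)
Line 9: ['soft', 'bus', 'up', 'salty'] (min_width=17, slack=3)
Line 10: ['bird'] (min_width=4, slack=16)
Total lines: 10

Answer: 10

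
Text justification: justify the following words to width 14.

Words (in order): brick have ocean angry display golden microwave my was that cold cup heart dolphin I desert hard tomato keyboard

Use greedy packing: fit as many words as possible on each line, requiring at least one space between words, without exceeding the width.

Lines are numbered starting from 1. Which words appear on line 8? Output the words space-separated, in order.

Line 1: ['brick', 'have'] (min_width=10, slack=4)
Line 2: ['ocean', 'angry'] (min_width=11, slack=3)
Line 3: ['display', 'golden'] (min_width=14, slack=0)
Line 4: ['microwave', 'my'] (min_width=12, slack=2)
Line 5: ['was', 'that', 'cold'] (min_width=13, slack=1)
Line 6: ['cup', 'heart'] (min_width=9, slack=5)
Line 7: ['dolphin', 'I'] (min_width=9, slack=5)
Line 8: ['desert', 'hard'] (min_width=11, slack=3)
Line 9: ['tomato'] (min_width=6, slack=8)
Line 10: ['keyboard'] (min_width=8, slack=6)

Answer: desert hard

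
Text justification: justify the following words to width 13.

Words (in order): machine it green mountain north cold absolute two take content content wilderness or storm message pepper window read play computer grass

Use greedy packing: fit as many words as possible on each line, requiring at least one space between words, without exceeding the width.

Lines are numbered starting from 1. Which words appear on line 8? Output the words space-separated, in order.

Line 1: ['machine', 'it'] (min_width=10, slack=3)
Line 2: ['green'] (min_width=5, slack=8)
Line 3: ['mountain'] (min_width=8, slack=5)
Line 4: ['north', 'cold'] (min_width=10, slack=3)
Line 5: ['absolute', 'two'] (min_width=12, slack=1)
Line 6: ['take', 'content'] (min_width=12, slack=1)
Line 7: ['content'] (min_width=7, slack=6)
Line 8: ['wilderness', 'or'] (min_width=13, slack=0)
Line 9: ['storm', 'message'] (min_width=13, slack=0)
Line 10: ['pepper', 'window'] (min_width=13, slack=0)
Line 11: ['read', 'play'] (min_width=9, slack=4)
Line 12: ['computer'] (min_width=8, slack=5)
Line 13: ['grass'] (min_width=5, slack=8)

Answer: wilderness or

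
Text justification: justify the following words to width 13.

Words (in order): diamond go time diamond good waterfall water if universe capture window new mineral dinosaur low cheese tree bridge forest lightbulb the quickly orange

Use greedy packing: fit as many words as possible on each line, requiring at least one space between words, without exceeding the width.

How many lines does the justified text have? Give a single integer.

Answer: 15

Derivation:
Line 1: ['diamond', 'go'] (min_width=10, slack=3)
Line 2: ['time', 'diamond'] (min_width=12, slack=1)
Line 3: ['good'] (min_width=4, slack=9)
Line 4: ['waterfall'] (min_width=9, slack=4)
Line 5: ['water', 'if'] (min_width=8, slack=5)
Line 6: ['universe'] (min_width=8, slack=5)
Line 7: ['capture'] (min_width=7, slack=6)
Line 8: ['window', 'new'] (min_width=10, slack=3)
Line 9: ['mineral'] (min_width=7, slack=6)
Line 10: ['dinosaur', 'low'] (min_width=12, slack=1)
Line 11: ['cheese', 'tree'] (min_width=11, slack=2)
Line 12: ['bridge', 'forest'] (min_width=13, slack=0)
Line 13: ['lightbulb', 'the'] (min_width=13, slack=0)
Line 14: ['quickly'] (min_width=7, slack=6)
Line 15: ['orange'] (min_width=6, slack=7)
Total lines: 15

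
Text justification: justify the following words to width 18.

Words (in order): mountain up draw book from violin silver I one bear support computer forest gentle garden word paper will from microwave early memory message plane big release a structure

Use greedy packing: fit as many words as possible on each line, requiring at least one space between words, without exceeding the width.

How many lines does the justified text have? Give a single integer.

Answer: 11

Derivation:
Line 1: ['mountain', 'up', 'draw'] (min_width=16, slack=2)
Line 2: ['book', 'from', 'violin'] (min_width=16, slack=2)
Line 3: ['silver', 'I', 'one', 'bear'] (min_width=17, slack=1)
Line 4: ['support', 'computer'] (min_width=16, slack=2)
Line 5: ['forest', 'gentle'] (min_width=13, slack=5)
Line 6: ['garden', 'word', 'paper'] (min_width=17, slack=1)
Line 7: ['will', 'from'] (min_width=9, slack=9)
Line 8: ['microwave', 'early'] (min_width=15, slack=3)
Line 9: ['memory', 'message'] (min_width=14, slack=4)
Line 10: ['plane', 'big', 'release'] (min_width=17, slack=1)
Line 11: ['a', 'structure'] (min_width=11, slack=7)
Total lines: 11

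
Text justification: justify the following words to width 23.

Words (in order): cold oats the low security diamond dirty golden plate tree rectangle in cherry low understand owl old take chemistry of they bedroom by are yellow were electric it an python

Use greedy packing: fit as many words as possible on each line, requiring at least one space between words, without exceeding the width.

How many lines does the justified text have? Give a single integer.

Line 1: ['cold', 'oats', 'the', 'low'] (min_width=17, slack=6)
Line 2: ['security', 'diamond', 'dirty'] (min_width=22, slack=1)
Line 3: ['golden', 'plate', 'tree'] (min_width=17, slack=6)
Line 4: ['rectangle', 'in', 'cherry', 'low'] (min_width=23, slack=0)
Line 5: ['understand', 'owl', 'old', 'take'] (min_width=23, slack=0)
Line 6: ['chemistry', 'of', 'they'] (min_width=17, slack=6)
Line 7: ['bedroom', 'by', 'are', 'yellow'] (min_width=21, slack=2)
Line 8: ['were', 'electric', 'it', 'an'] (min_width=19, slack=4)
Line 9: ['python'] (min_width=6, slack=17)
Total lines: 9

Answer: 9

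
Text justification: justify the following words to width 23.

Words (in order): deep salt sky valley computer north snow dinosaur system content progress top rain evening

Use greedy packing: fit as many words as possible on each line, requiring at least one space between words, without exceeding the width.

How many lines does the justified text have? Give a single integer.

Answer: 5

Derivation:
Line 1: ['deep', 'salt', 'sky', 'valley'] (min_width=20, slack=3)
Line 2: ['computer', 'north', 'snow'] (min_width=19, slack=4)
Line 3: ['dinosaur', 'system', 'content'] (min_width=23, slack=0)
Line 4: ['progress', 'top', 'rain'] (min_width=17, slack=6)
Line 5: ['evening'] (min_width=7, slack=16)
Total lines: 5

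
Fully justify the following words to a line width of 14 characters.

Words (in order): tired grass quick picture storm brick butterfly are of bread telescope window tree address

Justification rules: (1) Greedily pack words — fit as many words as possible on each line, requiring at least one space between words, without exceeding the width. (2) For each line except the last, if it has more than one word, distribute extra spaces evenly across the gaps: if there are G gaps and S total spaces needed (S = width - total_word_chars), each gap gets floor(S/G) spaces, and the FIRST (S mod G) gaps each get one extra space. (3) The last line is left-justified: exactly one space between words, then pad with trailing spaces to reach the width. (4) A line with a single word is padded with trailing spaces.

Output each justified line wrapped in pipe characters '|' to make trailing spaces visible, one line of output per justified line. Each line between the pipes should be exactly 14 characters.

Answer: |tired    grass|
|quick  picture|
|storm    brick|
|butterfly  are|
|of       bread|
|telescope     |
|window    tree|
|address       |

Derivation:
Line 1: ['tired', 'grass'] (min_width=11, slack=3)
Line 2: ['quick', 'picture'] (min_width=13, slack=1)
Line 3: ['storm', 'brick'] (min_width=11, slack=3)
Line 4: ['butterfly', 'are'] (min_width=13, slack=1)
Line 5: ['of', 'bread'] (min_width=8, slack=6)
Line 6: ['telescope'] (min_width=9, slack=5)
Line 7: ['window', 'tree'] (min_width=11, slack=3)
Line 8: ['address'] (min_width=7, slack=7)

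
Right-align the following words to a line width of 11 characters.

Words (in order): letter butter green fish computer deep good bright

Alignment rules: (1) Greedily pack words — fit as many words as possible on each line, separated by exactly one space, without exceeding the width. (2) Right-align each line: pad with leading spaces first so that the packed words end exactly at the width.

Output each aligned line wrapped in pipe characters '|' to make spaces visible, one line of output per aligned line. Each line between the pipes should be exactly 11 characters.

Line 1: ['letter'] (min_width=6, slack=5)
Line 2: ['butter'] (min_width=6, slack=5)
Line 3: ['green', 'fish'] (min_width=10, slack=1)
Line 4: ['computer'] (min_width=8, slack=3)
Line 5: ['deep', 'good'] (min_width=9, slack=2)
Line 6: ['bright'] (min_width=6, slack=5)

Answer: |     letter|
|     butter|
| green fish|
|   computer|
|  deep good|
|     bright|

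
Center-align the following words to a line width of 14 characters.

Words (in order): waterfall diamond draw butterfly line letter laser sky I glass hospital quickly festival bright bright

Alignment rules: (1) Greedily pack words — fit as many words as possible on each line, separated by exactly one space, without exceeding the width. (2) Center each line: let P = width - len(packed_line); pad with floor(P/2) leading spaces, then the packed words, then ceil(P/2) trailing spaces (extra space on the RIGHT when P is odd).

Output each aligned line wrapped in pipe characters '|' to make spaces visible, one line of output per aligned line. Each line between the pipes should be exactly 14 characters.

Answer: |  waterfall   |
| diamond draw |
|butterfly line|
| letter laser |
| sky I glass  |
|   hospital   |
|   quickly    |
|   festival   |
|bright bright |

Derivation:
Line 1: ['waterfall'] (min_width=9, slack=5)
Line 2: ['diamond', 'draw'] (min_width=12, slack=2)
Line 3: ['butterfly', 'line'] (min_width=14, slack=0)
Line 4: ['letter', 'laser'] (min_width=12, slack=2)
Line 5: ['sky', 'I', 'glass'] (min_width=11, slack=3)
Line 6: ['hospital'] (min_width=8, slack=6)
Line 7: ['quickly'] (min_width=7, slack=7)
Line 8: ['festival'] (min_width=8, slack=6)
Line 9: ['bright', 'bright'] (min_width=13, slack=1)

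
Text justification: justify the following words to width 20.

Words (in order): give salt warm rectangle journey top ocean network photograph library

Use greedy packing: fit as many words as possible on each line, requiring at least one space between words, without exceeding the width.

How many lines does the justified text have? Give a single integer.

Line 1: ['give', 'salt', 'warm'] (min_width=14, slack=6)
Line 2: ['rectangle', 'journey'] (min_width=17, slack=3)
Line 3: ['top', 'ocean', 'network'] (min_width=17, slack=3)
Line 4: ['photograph', 'library'] (min_width=18, slack=2)
Total lines: 4

Answer: 4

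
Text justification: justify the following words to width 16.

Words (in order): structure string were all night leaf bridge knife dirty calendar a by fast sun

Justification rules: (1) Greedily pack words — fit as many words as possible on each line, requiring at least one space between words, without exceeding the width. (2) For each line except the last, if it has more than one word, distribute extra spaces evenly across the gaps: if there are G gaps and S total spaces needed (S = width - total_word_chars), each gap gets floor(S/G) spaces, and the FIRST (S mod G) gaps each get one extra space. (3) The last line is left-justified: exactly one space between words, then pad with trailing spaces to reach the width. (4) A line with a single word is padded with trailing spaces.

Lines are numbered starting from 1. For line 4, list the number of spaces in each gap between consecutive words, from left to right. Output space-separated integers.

Line 1: ['structure', 'string'] (min_width=16, slack=0)
Line 2: ['were', 'all', 'night'] (min_width=14, slack=2)
Line 3: ['leaf', 'bridge'] (min_width=11, slack=5)
Line 4: ['knife', 'dirty'] (min_width=11, slack=5)
Line 5: ['calendar', 'a', 'by'] (min_width=13, slack=3)
Line 6: ['fast', 'sun'] (min_width=8, slack=8)

Answer: 6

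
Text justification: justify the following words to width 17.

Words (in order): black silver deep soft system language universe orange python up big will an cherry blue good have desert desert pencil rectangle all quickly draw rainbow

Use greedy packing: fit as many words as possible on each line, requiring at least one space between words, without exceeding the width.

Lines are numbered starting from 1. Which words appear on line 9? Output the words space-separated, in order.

Answer: rectangle all

Derivation:
Line 1: ['black', 'silver', 'deep'] (min_width=17, slack=0)
Line 2: ['soft', 'system'] (min_width=11, slack=6)
Line 3: ['language', 'universe'] (min_width=17, slack=0)
Line 4: ['orange', 'python', 'up'] (min_width=16, slack=1)
Line 5: ['big', 'will', 'an'] (min_width=11, slack=6)
Line 6: ['cherry', 'blue', 'good'] (min_width=16, slack=1)
Line 7: ['have', 'desert'] (min_width=11, slack=6)
Line 8: ['desert', 'pencil'] (min_width=13, slack=4)
Line 9: ['rectangle', 'all'] (min_width=13, slack=4)
Line 10: ['quickly', 'draw'] (min_width=12, slack=5)
Line 11: ['rainbow'] (min_width=7, slack=10)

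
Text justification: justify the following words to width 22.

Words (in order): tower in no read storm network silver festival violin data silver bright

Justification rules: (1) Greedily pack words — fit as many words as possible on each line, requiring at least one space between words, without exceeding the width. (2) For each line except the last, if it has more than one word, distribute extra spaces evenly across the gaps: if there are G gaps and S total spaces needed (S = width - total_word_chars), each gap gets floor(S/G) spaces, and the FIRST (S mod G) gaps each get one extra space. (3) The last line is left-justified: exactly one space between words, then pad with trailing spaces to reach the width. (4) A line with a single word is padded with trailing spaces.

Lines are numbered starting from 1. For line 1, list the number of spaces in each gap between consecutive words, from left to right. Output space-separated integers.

Line 1: ['tower', 'in', 'no', 'read', 'storm'] (min_width=22, slack=0)
Line 2: ['network', 'silver'] (min_width=14, slack=8)
Line 3: ['festival', 'violin', 'data'] (min_width=20, slack=2)
Line 4: ['silver', 'bright'] (min_width=13, slack=9)

Answer: 1 1 1 1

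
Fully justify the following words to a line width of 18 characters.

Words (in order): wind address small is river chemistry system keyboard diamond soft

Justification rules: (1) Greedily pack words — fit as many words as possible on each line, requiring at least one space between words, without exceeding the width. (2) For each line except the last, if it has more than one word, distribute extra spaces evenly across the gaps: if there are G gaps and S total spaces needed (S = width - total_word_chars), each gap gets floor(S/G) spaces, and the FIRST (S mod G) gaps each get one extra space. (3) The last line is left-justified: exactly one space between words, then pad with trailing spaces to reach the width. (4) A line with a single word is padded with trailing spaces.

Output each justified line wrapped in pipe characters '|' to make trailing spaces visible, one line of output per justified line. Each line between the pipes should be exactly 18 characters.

Answer: |wind address small|
|is river chemistry|
|system    keyboard|
|diamond soft      |

Derivation:
Line 1: ['wind', 'address', 'small'] (min_width=18, slack=0)
Line 2: ['is', 'river', 'chemistry'] (min_width=18, slack=0)
Line 3: ['system', 'keyboard'] (min_width=15, slack=3)
Line 4: ['diamond', 'soft'] (min_width=12, slack=6)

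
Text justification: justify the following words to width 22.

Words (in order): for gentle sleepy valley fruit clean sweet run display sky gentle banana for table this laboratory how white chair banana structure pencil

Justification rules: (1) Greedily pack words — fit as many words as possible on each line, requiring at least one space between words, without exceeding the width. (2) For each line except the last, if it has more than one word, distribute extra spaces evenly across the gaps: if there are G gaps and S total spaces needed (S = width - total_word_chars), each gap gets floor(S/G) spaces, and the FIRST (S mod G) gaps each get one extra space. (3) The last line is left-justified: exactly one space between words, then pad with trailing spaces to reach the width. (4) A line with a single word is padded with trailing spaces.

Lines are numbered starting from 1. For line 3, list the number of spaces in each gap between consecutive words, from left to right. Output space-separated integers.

Line 1: ['for', 'gentle', 'sleepy'] (min_width=17, slack=5)
Line 2: ['valley', 'fruit', 'clean'] (min_width=18, slack=4)
Line 3: ['sweet', 'run', 'display', 'sky'] (min_width=21, slack=1)
Line 4: ['gentle', 'banana', 'for'] (min_width=17, slack=5)
Line 5: ['table', 'this', 'laboratory'] (min_width=21, slack=1)
Line 6: ['how', 'white', 'chair', 'banana'] (min_width=22, slack=0)
Line 7: ['structure', 'pencil'] (min_width=16, slack=6)

Answer: 2 1 1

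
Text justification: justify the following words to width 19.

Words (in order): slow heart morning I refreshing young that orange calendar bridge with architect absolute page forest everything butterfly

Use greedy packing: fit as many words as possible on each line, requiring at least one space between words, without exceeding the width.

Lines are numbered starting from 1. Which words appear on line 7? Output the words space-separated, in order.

Line 1: ['slow', 'heart', 'morning'] (min_width=18, slack=1)
Line 2: ['I', 'refreshing', 'young'] (min_width=18, slack=1)
Line 3: ['that', 'orange'] (min_width=11, slack=8)
Line 4: ['calendar', 'bridge'] (min_width=15, slack=4)
Line 5: ['with', 'architect'] (min_width=14, slack=5)
Line 6: ['absolute', 'page'] (min_width=13, slack=6)
Line 7: ['forest', 'everything'] (min_width=17, slack=2)
Line 8: ['butterfly'] (min_width=9, slack=10)

Answer: forest everything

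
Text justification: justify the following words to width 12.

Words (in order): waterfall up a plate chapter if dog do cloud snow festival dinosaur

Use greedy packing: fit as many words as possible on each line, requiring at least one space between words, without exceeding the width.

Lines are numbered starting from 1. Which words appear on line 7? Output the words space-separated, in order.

Line 1: ['waterfall', 'up'] (min_width=12, slack=0)
Line 2: ['a', 'plate'] (min_width=7, slack=5)
Line 3: ['chapter', 'if'] (min_width=10, slack=2)
Line 4: ['dog', 'do', 'cloud'] (min_width=12, slack=0)
Line 5: ['snow'] (min_width=4, slack=8)
Line 6: ['festival'] (min_width=8, slack=4)
Line 7: ['dinosaur'] (min_width=8, slack=4)

Answer: dinosaur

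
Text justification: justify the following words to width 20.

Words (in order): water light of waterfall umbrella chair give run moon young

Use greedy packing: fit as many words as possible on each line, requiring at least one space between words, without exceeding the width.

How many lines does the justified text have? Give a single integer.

Line 1: ['water', 'light', 'of'] (min_width=14, slack=6)
Line 2: ['waterfall', 'umbrella'] (min_width=18, slack=2)
Line 3: ['chair', 'give', 'run', 'moon'] (min_width=19, slack=1)
Line 4: ['young'] (min_width=5, slack=15)
Total lines: 4

Answer: 4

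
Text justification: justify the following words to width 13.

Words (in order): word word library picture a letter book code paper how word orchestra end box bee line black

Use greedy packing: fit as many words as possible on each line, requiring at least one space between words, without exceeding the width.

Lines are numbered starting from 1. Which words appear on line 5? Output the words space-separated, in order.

Line 1: ['word', 'word'] (min_width=9, slack=4)
Line 2: ['library'] (min_width=7, slack=6)
Line 3: ['picture', 'a'] (min_width=9, slack=4)
Line 4: ['letter', 'book'] (min_width=11, slack=2)
Line 5: ['code', 'paper'] (min_width=10, slack=3)
Line 6: ['how', 'word'] (min_width=8, slack=5)
Line 7: ['orchestra', 'end'] (min_width=13, slack=0)
Line 8: ['box', 'bee', 'line'] (min_width=12, slack=1)
Line 9: ['black'] (min_width=5, slack=8)

Answer: code paper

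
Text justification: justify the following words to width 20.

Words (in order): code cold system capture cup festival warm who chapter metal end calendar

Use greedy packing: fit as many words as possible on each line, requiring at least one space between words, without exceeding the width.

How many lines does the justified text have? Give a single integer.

Line 1: ['code', 'cold', 'system'] (min_width=16, slack=4)
Line 2: ['capture', 'cup', 'festival'] (min_width=20, slack=0)
Line 3: ['warm', 'who', 'chapter'] (min_width=16, slack=4)
Line 4: ['metal', 'end', 'calendar'] (min_width=18, slack=2)
Total lines: 4

Answer: 4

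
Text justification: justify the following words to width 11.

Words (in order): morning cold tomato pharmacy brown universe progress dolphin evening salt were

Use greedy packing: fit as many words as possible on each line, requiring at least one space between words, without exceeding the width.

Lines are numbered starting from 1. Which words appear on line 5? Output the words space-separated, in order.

Line 1: ['morning'] (min_width=7, slack=4)
Line 2: ['cold', 'tomato'] (min_width=11, slack=0)
Line 3: ['pharmacy'] (min_width=8, slack=3)
Line 4: ['brown'] (min_width=5, slack=6)
Line 5: ['universe'] (min_width=8, slack=3)
Line 6: ['progress'] (min_width=8, slack=3)
Line 7: ['dolphin'] (min_width=7, slack=4)
Line 8: ['evening'] (min_width=7, slack=4)
Line 9: ['salt', 'were'] (min_width=9, slack=2)

Answer: universe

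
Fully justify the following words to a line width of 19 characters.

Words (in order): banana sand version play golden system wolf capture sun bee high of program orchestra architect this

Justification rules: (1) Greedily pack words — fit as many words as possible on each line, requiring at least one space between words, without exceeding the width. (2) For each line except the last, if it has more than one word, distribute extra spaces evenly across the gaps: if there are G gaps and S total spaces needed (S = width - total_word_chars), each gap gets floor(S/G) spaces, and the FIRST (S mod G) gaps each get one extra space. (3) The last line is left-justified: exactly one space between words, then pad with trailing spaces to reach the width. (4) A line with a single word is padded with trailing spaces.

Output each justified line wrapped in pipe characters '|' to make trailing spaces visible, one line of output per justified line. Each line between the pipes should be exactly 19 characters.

Line 1: ['banana', 'sand', 'version'] (min_width=19, slack=0)
Line 2: ['play', 'golden', 'system'] (min_width=18, slack=1)
Line 3: ['wolf', 'capture', 'sun'] (min_width=16, slack=3)
Line 4: ['bee', 'high', 'of', 'program'] (min_width=19, slack=0)
Line 5: ['orchestra', 'architect'] (min_width=19, slack=0)
Line 6: ['this'] (min_width=4, slack=15)

Answer: |banana sand version|
|play  golden system|
|wolf   capture  sun|
|bee high of program|
|orchestra architect|
|this               |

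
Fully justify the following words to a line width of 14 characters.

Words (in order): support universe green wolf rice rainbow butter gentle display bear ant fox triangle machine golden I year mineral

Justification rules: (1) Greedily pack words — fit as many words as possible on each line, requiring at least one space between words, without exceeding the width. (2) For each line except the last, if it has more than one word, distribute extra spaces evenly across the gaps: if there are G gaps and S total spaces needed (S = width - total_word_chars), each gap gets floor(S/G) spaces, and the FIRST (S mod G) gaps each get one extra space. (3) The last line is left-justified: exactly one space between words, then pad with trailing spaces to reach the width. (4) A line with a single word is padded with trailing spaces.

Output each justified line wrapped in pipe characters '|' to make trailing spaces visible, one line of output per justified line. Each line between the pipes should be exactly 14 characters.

Answer: |support       |
|universe green|
|wolf      rice|
|rainbow butter|
|gentle display|
|bear  ant  fox|
|triangle      |
|machine golden|
|I year mineral|

Derivation:
Line 1: ['support'] (min_width=7, slack=7)
Line 2: ['universe', 'green'] (min_width=14, slack=0)
Line 3: ['wolf', 'rice'] (min_width=9, slack=5)
Line 4: ['rainbow', 'butter'] (min_width=14, slack=0)
Line 5: ['gentle', 'display'] (min_width=14, slack=0)
Line 6: ['bear', 'ant', 'fox'] (min_width=12, slack=2)
Line 7: ['triangle'] (min_width=8, slack=6)
Line 8: ['machine', 'golden'] (min_width=14, slack=0)
Line 9: ['I', 'year', 'mineral'] (min_width=14, slack=0)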